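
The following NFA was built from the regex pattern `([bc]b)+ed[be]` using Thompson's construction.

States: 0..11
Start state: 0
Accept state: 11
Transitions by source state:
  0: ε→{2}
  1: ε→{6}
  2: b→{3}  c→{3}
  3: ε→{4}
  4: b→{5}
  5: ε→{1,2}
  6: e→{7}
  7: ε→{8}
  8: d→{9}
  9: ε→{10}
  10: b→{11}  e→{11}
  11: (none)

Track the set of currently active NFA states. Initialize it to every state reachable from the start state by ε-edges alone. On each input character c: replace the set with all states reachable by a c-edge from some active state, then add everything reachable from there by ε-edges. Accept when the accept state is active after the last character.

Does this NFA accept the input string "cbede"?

S₀ = ε-closure({0}) = {0,2}
'c' @ 1: {3,4}
'b' @ 2: {1,2,5,6}
'e' @ 3: {7,8}
'd' @ 4: {9,10}
'e' @ 5: {11}  ✓accept
final: {11}; accept 11 in set

Answer: ACCEPT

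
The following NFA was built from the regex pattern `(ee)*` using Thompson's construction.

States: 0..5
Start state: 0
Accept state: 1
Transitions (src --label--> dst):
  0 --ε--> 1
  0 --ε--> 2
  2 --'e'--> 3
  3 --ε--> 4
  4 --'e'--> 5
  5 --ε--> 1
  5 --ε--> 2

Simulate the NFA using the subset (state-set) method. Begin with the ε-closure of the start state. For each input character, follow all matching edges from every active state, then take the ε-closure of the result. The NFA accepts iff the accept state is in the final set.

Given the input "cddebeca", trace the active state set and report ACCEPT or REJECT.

Answer: REJECT

Derivation:
S₀ = ε-closure({0}) = {0,1,2}
'c' @ 1: {}  — no active states
rest 'ddebeca' ignored (set empty)
final: {}; accept 1 not in set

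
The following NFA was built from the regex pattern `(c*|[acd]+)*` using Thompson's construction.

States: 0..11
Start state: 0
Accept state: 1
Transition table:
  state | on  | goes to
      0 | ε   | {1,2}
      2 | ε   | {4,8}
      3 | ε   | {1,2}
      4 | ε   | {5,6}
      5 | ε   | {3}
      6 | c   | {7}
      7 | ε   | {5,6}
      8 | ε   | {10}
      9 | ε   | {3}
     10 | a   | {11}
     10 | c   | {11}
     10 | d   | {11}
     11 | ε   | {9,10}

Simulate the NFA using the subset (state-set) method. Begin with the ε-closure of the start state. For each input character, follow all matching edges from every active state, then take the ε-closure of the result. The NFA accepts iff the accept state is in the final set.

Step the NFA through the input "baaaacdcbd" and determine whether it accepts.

S₀ = ε-closure({0}) = {0,1,2,3,4,5,6,8,10}
'b' @ 1: {}  — dead — no transitions
rest 'aaaacdcbd' ignored (set empty)
final: {}; accept 1 not in set

Answer: REJECT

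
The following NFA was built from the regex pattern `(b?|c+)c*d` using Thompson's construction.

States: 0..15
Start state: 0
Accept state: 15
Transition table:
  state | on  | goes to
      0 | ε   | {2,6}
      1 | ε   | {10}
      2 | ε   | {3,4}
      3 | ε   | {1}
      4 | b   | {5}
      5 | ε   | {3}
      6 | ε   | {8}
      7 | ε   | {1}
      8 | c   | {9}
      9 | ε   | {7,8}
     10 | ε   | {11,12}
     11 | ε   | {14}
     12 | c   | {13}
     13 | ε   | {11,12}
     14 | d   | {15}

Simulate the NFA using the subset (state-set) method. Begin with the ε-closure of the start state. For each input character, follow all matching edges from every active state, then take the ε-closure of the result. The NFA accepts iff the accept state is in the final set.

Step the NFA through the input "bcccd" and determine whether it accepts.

Answer: ACCEPT

Steps:
S₀ = ε-closure({0}) = {0,1,2,3,4,6,8,10,11,12,14}
'b' @ 1: {1,3,5,10,11,12,14}
'c' @ 2: {11,12,13,14}
'c' @ 3: {11,12,13,14}
'c' @ 4: {11,12,13,14}
'd' @ 5: {15}  [accepting]
after full input: {15}  (accept=15 in)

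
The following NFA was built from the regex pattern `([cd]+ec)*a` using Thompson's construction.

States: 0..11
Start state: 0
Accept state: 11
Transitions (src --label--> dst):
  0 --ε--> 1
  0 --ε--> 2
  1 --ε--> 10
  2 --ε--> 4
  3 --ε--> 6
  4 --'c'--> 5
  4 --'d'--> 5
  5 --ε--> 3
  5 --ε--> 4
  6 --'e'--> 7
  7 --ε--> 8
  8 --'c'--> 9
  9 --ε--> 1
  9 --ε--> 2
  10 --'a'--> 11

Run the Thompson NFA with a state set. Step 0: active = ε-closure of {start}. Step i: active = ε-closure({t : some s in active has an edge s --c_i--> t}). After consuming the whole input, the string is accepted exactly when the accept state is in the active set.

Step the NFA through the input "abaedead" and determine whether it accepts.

start: ε-closure({0}) = {0,1,2,4,10}
'a' @ 1: {11}  (accept∈set)
'b' @ 2: {}  — no active states
rest 'aedead' ignored (set empty)
final: {}; accept 11 not in set

Answer: REJECT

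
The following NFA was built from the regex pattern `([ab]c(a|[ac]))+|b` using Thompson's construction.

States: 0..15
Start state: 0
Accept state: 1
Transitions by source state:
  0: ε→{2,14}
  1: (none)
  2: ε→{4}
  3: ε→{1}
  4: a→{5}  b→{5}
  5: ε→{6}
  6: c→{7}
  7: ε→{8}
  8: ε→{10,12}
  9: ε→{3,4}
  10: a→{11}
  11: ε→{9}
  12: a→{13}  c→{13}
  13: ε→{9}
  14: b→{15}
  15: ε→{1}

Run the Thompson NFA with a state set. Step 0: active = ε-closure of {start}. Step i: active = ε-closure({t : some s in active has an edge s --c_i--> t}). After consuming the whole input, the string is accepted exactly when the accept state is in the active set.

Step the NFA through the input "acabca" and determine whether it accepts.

start: ε-closure({0}) = {0,2,4,14}
'a' @ 1: {5,6}
'c' @ 2: {7,8,10,12}
'a' @ 3: {1,3,4,9,11,13}  ✓accept
'b' @ 4: {5,6}
'c' @ 5: {7,8,10,12}
'a' @ 6: {1,3,4,9,11,13}  ✓accept
final: {1,3,4,9,11,13}; accept 1 in set

Answer: ACCEPT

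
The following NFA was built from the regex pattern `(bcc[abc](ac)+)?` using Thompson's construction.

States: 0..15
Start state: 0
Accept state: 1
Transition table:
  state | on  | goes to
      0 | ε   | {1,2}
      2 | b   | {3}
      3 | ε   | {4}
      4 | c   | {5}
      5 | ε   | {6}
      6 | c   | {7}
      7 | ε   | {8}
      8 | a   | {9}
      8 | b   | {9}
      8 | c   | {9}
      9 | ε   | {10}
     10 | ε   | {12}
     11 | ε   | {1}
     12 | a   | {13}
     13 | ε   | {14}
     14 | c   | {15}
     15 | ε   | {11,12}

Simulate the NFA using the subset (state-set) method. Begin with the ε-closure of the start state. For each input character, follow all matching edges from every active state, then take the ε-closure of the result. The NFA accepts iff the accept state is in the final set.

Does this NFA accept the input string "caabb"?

initial (ε-close {0}): {0,1,2}
'c' @ 1: {}  — dead — no transitions
rest 'aabb' ignored (set empty)
final: {}; accept 1 not in set

Answer: REJECT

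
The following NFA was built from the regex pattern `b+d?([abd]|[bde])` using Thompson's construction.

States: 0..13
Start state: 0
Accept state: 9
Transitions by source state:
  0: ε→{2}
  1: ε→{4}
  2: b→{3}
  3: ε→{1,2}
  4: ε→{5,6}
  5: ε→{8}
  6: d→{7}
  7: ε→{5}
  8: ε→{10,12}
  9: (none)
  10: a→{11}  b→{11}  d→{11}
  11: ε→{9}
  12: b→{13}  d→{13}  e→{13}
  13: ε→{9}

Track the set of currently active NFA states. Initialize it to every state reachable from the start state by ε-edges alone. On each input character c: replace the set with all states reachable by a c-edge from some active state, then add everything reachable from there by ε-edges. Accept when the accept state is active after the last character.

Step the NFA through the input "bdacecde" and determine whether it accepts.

Answer: REJECT

Trace:
start: ε-closure({0}) = {0,2}
'b' @ 1: {1,2,3,4,5,6,8,10,12}
'd' @ 2: {5,7,8,9,10,11,12,13}  ✓accept
'a' @ 3: {9,11}  ✓accept
'c' @ 4: {}  — dead — no transitions
rest 'ecde' ignored (set empty)
final: {}; accept 9 not in set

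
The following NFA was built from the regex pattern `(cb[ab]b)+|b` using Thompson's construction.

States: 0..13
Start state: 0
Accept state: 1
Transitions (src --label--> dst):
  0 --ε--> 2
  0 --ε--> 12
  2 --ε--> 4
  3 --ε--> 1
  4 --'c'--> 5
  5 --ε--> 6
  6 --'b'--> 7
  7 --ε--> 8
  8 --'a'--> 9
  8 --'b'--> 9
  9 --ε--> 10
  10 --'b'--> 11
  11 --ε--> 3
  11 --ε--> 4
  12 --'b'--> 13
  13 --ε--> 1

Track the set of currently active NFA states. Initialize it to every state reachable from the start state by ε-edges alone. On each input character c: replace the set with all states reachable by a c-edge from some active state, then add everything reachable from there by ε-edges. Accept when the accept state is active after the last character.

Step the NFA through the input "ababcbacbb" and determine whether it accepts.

initial (ε-close {0}): {0,2,4,12}
'a' @ 1: {}  — no active states
rest 'babcbacbb' ignored (set empty)
final: {}; accept 1 not in set

Answer: REJECT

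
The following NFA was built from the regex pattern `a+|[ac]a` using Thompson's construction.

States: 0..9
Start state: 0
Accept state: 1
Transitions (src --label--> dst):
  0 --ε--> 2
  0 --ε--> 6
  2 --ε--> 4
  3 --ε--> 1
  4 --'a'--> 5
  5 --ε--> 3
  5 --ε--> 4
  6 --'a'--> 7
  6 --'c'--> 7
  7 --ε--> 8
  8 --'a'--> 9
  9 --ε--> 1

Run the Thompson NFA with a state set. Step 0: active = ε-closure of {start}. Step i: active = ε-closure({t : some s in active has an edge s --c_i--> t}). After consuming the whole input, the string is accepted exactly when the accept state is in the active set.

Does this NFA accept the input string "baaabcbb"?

S₀ = ε-closure({0}) = {0,2,4,6}
'b' @ 1: {}  — state set empty
rest 'aaabcbb' ignored (set empty)
after full input: {}  (accept=1 not in)

Answer: REJECT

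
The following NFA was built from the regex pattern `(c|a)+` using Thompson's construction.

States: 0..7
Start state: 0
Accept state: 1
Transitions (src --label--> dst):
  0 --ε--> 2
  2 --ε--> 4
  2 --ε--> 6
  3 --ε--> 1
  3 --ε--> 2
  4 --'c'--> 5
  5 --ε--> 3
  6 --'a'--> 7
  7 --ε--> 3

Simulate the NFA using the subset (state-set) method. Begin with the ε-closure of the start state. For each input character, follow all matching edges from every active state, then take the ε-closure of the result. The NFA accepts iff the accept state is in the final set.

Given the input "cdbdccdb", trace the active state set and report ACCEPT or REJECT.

start: ε-closure({0}) = {0,2,4,6}
'c' @ 1: {1,2,3,4,5,6}  (accept∈set)
'd' @ 2: {}  — dead — no transitions
rest 'bdccdb' ignored (set empty)
end set {} — state 1 not in

Answer: REJECT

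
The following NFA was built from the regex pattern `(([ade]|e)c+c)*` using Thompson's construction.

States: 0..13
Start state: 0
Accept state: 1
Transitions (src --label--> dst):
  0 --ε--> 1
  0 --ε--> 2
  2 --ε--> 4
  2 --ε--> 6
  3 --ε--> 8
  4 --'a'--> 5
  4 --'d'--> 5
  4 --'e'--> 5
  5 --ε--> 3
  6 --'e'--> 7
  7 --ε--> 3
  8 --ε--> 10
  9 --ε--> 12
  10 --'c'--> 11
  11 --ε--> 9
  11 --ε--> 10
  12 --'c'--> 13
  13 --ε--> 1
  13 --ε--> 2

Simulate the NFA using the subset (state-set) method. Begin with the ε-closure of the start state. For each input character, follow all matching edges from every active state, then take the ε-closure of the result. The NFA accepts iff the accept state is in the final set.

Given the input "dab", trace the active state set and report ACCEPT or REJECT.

Answer: REJECT

Trace:
start: ε-closure({0}) = {0,1,2,4,6}
'd' @ 1: {3,5,8,10}
'a' @ 2: {}  — dead — no transitions
rest 'b' ignored (set empty)
after full input: {}  (accept=1 not in)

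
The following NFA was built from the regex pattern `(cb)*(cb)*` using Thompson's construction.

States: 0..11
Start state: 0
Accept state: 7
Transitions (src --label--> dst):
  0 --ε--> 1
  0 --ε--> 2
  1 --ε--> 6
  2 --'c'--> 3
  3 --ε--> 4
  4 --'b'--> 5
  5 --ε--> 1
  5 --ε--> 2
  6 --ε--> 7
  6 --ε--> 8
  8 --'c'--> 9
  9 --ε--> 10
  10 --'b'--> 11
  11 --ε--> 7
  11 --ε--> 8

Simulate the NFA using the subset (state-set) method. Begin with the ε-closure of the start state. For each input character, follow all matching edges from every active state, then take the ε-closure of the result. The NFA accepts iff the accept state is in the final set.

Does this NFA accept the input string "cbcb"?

Answer: ACCEPT

Steps:
initial (ε-close {0}): {0,1,2,6,7,8}
'c' @ 1: {3,4,9,10}
'b' @ 2: {1,2,5,6,7,8,11}  [accepting]
'c' @ 3: {3,4,9,10}
'b' @ 4: {1,2,5,6,7,8,11}  [accepting]
final: {1,2,5,6,7,8,11}; accept 7 in set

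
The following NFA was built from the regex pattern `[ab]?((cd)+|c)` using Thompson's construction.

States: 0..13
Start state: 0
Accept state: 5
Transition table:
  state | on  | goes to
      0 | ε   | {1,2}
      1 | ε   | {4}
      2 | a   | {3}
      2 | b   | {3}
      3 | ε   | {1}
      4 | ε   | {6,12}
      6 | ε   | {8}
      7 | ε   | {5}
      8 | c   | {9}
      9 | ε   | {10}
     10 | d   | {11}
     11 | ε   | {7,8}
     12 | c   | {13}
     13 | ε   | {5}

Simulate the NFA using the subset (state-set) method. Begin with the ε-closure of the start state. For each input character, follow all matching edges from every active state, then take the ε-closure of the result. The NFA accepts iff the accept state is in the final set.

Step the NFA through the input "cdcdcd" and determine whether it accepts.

Answer: ACCEPT

Derivation:
S₀ = ε-closure({0}) = {0,1,2,4,6,8,12}
'c' @ 1: {5,9,10,13}  (accept∈set)
'd' @ 2: {5,7,8,11}  (accept∈set)
'c' @ 3: {9,10}
'd' @ 4: {5,7,8,11}  (accept∈set)
'c' @ 5: {9,10}
'd' @ 6: {5,7,8,11}  (accept∈set)
end set {5,7,8,11} — state 5 in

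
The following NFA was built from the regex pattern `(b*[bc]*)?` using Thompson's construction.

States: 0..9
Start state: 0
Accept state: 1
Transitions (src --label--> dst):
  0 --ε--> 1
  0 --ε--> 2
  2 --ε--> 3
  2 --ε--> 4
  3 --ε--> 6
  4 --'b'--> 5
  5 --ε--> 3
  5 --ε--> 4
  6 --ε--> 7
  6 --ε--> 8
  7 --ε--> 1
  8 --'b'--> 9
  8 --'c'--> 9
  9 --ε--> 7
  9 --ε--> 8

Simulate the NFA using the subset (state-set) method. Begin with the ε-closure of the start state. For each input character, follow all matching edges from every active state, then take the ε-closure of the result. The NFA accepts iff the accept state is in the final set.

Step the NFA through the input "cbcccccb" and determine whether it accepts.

Answer: ACCEPT

Derivation:
start: ε-closure({0}) = {0,1,2,3,4,6,7,8}
'c' @ 1: {1,7,8,9}  (accept∈set)
'b' @ 2: {1,7,8,9}  (accept∈set)
'c' @ 3: {1,7,8,9}  (accept∈set)
'c' @ 4: {1,7,8,9}  (accept∈set)
'c' @ 5: {1,7,8,9}  (accept∈set)
'c' @ 6: {1,7,8,9}  (accept∈set)
'c' @ 7: {1,7,8,9}  (accept∈set)
'b' @ 8: {1,7,8,9}  (accept∈set)
final: {1,7,8,9}; accept 1 in set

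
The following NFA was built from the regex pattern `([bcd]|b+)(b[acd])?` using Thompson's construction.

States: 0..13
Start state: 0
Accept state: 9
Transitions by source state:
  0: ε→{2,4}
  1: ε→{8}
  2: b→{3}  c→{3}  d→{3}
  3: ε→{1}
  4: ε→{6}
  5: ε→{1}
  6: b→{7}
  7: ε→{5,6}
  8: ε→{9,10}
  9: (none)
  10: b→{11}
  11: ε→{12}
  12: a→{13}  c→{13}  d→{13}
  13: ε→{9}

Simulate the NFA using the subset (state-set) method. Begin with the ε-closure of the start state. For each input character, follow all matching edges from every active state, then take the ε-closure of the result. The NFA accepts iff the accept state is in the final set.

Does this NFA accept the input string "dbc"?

Answer: ACCEPT

Trace:
start: ε-closure({0}) = {0,2,4,6}
'd' @ 1: {1,3,8,9,10}  [accepting]
'b' @ 2: {11,12}
'c' @ 3: {9,13}  [accepting]
end set {9,13} — state 9 in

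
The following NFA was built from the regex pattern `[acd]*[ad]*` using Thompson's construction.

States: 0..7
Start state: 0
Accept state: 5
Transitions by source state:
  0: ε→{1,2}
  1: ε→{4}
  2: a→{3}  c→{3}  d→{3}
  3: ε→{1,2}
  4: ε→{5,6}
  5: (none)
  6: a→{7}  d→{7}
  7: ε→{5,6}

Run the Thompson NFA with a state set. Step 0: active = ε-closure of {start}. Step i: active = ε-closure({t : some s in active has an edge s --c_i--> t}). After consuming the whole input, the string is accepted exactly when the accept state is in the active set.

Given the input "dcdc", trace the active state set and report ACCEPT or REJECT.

initial (ε-close {0}): {0,1,2,4,5,6}
'd' @ 1: {1,2,3,4,5,6,7}  [accepting]
'c' @ 2: {1,2,3,4,5,6}  [accepting]
'd' @ 3: {1,2,3,4,5,6,7}  [accepting]
'c' @ 4: {1,2,3,4,5,6}  [accepting]
after full input: {1,2,3,4,5,6}  (accept=5 in)

Answer: ACCEPT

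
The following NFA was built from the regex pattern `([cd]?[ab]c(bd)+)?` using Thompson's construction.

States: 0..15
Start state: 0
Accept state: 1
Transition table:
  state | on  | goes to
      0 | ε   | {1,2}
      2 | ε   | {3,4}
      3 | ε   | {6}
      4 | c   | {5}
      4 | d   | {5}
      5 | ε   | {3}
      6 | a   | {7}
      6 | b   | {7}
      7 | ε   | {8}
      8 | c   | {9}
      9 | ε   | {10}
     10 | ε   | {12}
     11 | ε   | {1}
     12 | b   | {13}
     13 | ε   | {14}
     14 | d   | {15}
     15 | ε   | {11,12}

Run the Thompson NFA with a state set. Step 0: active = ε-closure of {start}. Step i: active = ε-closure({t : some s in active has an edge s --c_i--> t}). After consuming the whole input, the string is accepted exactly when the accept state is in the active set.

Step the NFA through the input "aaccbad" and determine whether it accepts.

Answer: REJECT

Trace:
start: ε-closure({0}) = {0,1,2,3,4,6}
'a' @ 1: {7,8}
'a' @ 2: {}  — state set empty
rest 'ccbad' ignored (set empty)
end set {} — state 1 not in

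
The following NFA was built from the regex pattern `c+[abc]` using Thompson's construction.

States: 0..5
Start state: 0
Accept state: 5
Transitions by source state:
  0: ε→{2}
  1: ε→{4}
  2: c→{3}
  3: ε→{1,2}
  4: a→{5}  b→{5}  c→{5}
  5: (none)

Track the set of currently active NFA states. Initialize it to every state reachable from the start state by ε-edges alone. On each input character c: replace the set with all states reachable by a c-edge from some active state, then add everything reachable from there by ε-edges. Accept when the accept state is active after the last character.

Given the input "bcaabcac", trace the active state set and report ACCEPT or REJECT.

Answer: REJECT

Steps:
S₀ = ε-closure({0}) = {0,2}
'b' @ 1: {}  — dead — no transitions
rest 'caabcac' ignored (set empty)
final: {}; accept 5 not in set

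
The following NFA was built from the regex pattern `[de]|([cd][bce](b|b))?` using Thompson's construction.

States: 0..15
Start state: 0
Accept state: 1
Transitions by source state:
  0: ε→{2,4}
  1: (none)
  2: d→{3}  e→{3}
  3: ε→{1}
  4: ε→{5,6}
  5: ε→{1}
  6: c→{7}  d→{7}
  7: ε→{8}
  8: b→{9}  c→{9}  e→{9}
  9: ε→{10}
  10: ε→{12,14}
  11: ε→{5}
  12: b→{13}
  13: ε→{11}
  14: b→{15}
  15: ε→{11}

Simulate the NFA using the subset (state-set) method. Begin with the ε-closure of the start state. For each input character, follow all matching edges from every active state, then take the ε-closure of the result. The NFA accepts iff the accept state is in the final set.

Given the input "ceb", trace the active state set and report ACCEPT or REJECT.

start: ε-closure({0}) = {0,1,2,4,5,6}
'c' @ 1: {7,8}
'e' @ 2: {9,10,12,14}
'b' @ 3: {1,5,11,13,15}  (accept∈set)
final: {1,5,11,13,15}; accept 1 in set

Answer: ACCEPT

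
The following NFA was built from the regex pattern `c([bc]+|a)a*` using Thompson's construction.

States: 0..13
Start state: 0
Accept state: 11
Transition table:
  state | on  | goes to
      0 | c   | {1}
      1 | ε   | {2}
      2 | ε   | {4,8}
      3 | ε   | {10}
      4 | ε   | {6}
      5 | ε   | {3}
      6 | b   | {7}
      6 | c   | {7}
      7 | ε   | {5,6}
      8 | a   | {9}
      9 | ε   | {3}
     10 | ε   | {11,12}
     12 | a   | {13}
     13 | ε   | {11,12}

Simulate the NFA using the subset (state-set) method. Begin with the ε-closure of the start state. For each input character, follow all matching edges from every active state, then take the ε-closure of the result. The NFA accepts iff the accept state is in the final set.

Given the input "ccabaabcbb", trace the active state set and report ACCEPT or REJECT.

Answer: REJECT

Trace:
S₀ = ε-closure({0}) = {0}
'c' @ 1: {1,2,4,6,8}
'c' @ 2: {3,5,6,7,10,11,12}  (accept∈set)
'a' @ 3: {11,12,13}  (accept∈set)
'b' @ 4: {}  — dead — no transitions
rest 'aabcbb' ignored (set empty)
final: {}; accept 11 not in set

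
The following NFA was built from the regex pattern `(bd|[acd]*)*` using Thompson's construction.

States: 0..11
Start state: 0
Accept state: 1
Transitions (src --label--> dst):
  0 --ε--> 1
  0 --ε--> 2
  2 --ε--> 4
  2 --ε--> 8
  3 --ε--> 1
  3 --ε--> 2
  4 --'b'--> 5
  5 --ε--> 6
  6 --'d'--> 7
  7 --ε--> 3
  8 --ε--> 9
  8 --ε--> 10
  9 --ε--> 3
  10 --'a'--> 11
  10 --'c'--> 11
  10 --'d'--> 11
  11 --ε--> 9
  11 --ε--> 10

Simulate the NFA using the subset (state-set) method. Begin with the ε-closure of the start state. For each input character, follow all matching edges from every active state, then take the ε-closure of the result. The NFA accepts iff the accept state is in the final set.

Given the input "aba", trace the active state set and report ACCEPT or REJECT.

Answer: REJECT

Trace:
initial (ε-close {0}): {0,1,2,3,4,8,9,10}
'a' @ 1: {1,2,3,4,8,9,10,11}  (accept∈set)
'b' @ 2: {5,6}
'a' @ 3: {}  — no active states
after full input: {}  (accept=1 not in)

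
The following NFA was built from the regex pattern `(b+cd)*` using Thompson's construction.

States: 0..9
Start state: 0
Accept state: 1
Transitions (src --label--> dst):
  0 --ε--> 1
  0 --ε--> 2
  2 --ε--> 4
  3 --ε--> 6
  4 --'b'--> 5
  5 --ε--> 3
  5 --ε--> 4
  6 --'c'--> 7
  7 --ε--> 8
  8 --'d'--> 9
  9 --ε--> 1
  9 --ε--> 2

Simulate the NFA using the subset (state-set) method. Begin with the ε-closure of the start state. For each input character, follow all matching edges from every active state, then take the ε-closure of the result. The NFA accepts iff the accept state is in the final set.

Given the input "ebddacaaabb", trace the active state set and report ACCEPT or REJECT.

Answer: REJECT

Trace:
start: ε-closure({0}) = {0,1,2,4}
'e' @ 1: {}  — state set empty
rest 'bddacaaabb' ignored (set empty)
end set {} — state 1 not in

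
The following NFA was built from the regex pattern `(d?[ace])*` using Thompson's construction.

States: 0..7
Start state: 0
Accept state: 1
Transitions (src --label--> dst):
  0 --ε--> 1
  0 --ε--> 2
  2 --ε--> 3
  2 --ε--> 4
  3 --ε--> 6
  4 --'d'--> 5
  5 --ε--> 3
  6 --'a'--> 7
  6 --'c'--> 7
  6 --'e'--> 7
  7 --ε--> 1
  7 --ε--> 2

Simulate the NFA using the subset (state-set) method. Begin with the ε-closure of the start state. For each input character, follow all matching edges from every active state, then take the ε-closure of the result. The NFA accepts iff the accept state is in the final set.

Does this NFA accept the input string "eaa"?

start: ε-closure({0}) = {0,1,2,3,4,6}
'e' @ 1: {1,2,3,4,6,7}  ✓accept
'a' @ 2: {1,2,3,4,6,7}  ✓accept
'a' @ 3: {1,2,3,4,6,7}  ✓accept
after full input: {1,2,3,4,6,7}  (accept=1 in)

Answer: ACCEPT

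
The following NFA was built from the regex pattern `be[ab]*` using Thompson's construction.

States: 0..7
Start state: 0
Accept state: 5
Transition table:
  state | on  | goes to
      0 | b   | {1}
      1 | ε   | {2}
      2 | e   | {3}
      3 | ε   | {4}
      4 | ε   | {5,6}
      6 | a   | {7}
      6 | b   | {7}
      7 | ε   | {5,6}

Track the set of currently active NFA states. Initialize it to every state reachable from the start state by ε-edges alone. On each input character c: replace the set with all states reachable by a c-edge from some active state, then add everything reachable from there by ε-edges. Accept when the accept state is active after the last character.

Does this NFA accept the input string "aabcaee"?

Answer: REJECT

Steps:
S₀ = ε-closure({0}) = {0}
'a' @ 1: {}  — dead — no transitions
rest 'abcaee' ignored (set empty)
end set {} — state 5 not in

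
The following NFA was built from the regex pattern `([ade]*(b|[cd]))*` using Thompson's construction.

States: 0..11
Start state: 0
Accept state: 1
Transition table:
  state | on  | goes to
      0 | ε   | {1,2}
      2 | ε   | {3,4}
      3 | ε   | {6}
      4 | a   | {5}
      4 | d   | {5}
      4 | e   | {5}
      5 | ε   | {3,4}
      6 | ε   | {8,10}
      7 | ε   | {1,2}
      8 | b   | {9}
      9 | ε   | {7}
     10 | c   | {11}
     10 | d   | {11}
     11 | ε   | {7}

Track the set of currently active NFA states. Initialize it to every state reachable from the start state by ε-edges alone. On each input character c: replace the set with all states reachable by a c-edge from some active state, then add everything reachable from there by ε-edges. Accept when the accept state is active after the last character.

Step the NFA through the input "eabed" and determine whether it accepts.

Answer: ACCEPT

Derivation:
S₀ = ε-closure({0}) = {0,1,2,3,4,6,8,10}
'e' @ 1: {3,4,5,6,8,10}
'a' @ 2: {3,4,5,6,8,10}
'b' @ 3: {1,2,3,4,6,7,8,9,10}  ✓accept
'e' @ 4: {3,4,5,6,8,10}
'd' @ 5: {1,2,3,4,5,6,7,8,10,11}  ✓accept
after full input: {1,2,3,4,5,6,7,8,10,11}  (accept=1 in)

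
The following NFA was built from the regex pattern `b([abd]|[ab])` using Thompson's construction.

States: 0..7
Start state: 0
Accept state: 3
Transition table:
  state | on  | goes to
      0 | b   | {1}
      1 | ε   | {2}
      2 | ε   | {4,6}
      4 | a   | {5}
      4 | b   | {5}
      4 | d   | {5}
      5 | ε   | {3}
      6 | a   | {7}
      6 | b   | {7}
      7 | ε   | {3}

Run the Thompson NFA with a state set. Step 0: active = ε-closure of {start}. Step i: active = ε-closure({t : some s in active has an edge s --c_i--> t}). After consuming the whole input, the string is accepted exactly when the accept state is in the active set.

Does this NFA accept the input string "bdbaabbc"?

Answer: REJECT

Steps:
S₀ = ε-closure({0}) = {0}
'b' @ 1: {1,2,4,6}
'd' @ 2: {3,5}  ✓accept
'b' @ 3: {}  — state set empty
rest 'aabbc' ignored (set empty)
end set {} — state 3 not in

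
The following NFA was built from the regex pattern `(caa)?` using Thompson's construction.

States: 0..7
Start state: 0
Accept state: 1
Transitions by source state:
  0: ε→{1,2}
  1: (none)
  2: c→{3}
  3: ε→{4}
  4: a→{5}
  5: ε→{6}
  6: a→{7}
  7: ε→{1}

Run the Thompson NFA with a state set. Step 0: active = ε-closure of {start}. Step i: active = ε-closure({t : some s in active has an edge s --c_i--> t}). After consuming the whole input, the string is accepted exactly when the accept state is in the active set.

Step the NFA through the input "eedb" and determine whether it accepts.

Answer: REJECT

Derivation:
S₀ = ε-closure({0}) = {0,1,2}
'e' @ 1: {}  — dead — no transitions
rest 'edb' ignored (set empty)
end set {} — state 1 not in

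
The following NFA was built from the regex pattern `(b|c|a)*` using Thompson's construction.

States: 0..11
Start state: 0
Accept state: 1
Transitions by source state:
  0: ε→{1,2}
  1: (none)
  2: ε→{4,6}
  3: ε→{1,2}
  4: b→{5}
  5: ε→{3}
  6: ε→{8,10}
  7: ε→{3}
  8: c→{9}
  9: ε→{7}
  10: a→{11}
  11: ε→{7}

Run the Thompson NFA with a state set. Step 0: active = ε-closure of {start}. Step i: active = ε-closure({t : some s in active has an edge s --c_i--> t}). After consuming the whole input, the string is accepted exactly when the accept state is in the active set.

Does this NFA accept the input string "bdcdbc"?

start: ε-closure({0}) = {0,1,2,4,6,8,10}
'b' @ 1: {1,2,3,4,5,6,8,10}  (accept∈set)
'd' @ 2: {}  — no active states
rest 'cdbc' ignored (set empty)
after full input: {}  (accept=1 not in)

Answer: REJECT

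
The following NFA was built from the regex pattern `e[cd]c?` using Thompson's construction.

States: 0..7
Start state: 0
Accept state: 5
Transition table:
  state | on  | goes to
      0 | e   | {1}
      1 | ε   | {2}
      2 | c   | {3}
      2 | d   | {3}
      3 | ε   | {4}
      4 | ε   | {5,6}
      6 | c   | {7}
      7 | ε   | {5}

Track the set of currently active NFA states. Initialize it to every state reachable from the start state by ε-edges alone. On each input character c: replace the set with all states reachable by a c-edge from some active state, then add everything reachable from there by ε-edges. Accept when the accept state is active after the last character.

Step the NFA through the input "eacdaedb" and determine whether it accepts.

Answer: REJECT

Trace:
S₀ = ε-closure({0}) = {0}
'e' @ 1: {1,2}
'a' @ 2: {}  — state set empty
rest 'cdaedb' ignored (set empty)
after full input: {}  (accept=5 not in)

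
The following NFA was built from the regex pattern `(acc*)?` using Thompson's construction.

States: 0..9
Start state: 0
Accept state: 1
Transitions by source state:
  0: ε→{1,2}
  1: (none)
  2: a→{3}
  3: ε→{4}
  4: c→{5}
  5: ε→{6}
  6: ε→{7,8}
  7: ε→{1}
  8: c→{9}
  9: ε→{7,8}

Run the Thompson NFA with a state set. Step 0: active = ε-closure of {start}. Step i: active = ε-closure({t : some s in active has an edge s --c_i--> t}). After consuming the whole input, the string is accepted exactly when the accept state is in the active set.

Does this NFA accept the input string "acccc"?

initial (ε-close {0}): {0,1,2}
'a' @ 1: {3,4}
'c' @ 2: {1,5,6,7,8}  [accepting]
'c' @ 3: {1,7,8,9}  [accepting]
'c' @ 4: {1,7,8,9}  [accepting]
'c' @ 5: {1,7,8,9}  [accepting]
final: {1,7,8,9}; accept 1 in set

Answer: ACCEPT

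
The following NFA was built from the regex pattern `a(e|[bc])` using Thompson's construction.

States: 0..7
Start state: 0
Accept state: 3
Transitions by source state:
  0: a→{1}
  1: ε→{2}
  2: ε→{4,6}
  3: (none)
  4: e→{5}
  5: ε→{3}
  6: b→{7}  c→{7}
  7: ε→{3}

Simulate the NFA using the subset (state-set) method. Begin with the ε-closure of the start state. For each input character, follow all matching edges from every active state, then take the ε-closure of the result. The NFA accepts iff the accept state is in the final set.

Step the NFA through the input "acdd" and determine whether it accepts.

Answer: REJECT

Trace:
start: ε-closure({0}) = {0}
'a' @ 1: {1,2,4,6}
'c' @ 2: {3,7}  (accept∈set)
'd' @ 3: {}  — dead — no transitions
rest 'd' ignored (set empty)
end set {} — state 3 not in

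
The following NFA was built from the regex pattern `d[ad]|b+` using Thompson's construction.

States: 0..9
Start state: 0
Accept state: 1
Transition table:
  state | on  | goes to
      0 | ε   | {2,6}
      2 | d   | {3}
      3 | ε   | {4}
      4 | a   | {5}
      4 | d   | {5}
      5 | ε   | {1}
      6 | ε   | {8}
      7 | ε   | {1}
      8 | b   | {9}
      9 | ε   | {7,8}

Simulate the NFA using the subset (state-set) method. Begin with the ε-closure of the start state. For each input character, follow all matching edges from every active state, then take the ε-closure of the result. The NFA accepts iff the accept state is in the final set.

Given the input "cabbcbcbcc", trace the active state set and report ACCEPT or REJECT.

S₀ = ε-closure({0}) = {0,2,6,8}
'c' @ 1: {}  — dead — no transitions
rest 'abbcbcbcc' ignored (set empty)
after full input: {}  (accept=1 not in)

Answer: REJECT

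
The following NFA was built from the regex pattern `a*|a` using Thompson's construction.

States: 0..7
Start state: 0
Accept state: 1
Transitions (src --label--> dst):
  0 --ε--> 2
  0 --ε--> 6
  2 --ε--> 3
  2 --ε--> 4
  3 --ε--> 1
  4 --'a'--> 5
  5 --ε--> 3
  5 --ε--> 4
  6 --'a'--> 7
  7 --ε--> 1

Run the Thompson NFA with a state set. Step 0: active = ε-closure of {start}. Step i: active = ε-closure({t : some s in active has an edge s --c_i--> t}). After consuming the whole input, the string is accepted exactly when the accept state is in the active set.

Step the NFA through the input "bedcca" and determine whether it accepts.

Answer: REJECT

Steps:
start: ε-closure({0}) = {0,1,2,3,4,6}
'b' @ 1: {}  — no active states
rest 'edcca' ignored (set empty)
final: {}; accept 1 not in set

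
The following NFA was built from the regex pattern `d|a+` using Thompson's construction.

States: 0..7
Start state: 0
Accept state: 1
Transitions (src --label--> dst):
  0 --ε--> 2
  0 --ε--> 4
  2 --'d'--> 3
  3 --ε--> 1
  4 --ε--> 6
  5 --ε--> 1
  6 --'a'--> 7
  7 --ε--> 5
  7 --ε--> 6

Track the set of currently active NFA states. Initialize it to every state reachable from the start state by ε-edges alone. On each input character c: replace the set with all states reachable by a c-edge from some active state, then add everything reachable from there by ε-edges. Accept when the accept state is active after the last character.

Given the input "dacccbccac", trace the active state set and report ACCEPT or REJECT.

Answer: REJECT

Derivation:
S₀ = ε-closure({0}) = {0,2,4,6}
'd' @ 1: {1,3}  [accepting]
'a' @ 2: {}  — dead — no transitions
rest 'cccbccac' ignored (set empty)
after full input: {}  (accept=1 not in)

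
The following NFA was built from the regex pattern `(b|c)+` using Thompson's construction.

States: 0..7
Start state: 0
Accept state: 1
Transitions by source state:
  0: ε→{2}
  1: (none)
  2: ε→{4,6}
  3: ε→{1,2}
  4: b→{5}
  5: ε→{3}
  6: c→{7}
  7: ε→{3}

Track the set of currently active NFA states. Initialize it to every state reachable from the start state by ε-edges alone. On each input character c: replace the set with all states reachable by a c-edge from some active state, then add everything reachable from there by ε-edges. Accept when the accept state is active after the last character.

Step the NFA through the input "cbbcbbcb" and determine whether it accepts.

start: ε-closure({0}) = {0,2,4,6}
'c' @ 1: {1,2,3,4,6,7}  (accept∈set)
'b' @ 2: {1,2,3,4,5,6}  (accept∈set)
'b' @ 3: {1,2,3,4,5,6}  (accept∈set)
'c' @ 4: {1,2,3,4,6,7}  (accept∈set)
'b' @ 5: {1,2,3,4,5,6}  (accept∈set)
'b' @ 6: {1,2,3,4,5,6}  (accept∈set)
'c' @ 7: {1,2,3,4,6,7}  (accept∈set)
'b' @ 8: {1,2,3,4,5,6}  (accept∈set)
after full input: {1,2,3,4,5,6}  (accept=1 in)

Answer: ACCEPT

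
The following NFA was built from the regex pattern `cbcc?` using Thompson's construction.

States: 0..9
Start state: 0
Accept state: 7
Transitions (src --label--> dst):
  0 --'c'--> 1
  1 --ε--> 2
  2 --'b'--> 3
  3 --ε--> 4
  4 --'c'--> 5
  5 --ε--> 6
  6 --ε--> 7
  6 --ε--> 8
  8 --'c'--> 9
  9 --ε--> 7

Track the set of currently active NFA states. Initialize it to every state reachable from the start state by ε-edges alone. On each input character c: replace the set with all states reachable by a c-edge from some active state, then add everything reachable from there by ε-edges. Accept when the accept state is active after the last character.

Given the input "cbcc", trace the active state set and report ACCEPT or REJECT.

Answer: ACCEPT

Steps:
S₀ = ε-closure({0}) = {0}
'c' @ 1: {1,2}
'b' @ 2: {3,4}
'c' @ 3: {5,6,7,8}  ✓accept
'c' @ 4: {7,9}  ✓accept
end set {7,9} — state 7 in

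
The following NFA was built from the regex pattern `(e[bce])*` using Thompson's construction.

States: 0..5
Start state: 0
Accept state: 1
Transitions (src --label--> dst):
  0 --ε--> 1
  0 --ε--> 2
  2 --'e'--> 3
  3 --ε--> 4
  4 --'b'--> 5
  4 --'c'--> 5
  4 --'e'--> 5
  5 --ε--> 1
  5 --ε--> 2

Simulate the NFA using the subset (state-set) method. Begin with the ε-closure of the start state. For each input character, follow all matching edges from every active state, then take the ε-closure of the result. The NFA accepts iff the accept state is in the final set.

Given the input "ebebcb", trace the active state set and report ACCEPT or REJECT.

Answer: REJECT

Steps:
initial (ε-close {0}): {0,1,2}
'e' @ 1: {3,4}
'b' @ 2: {1,2,5}  (accept∈set)
'e' @ 3: {3,4}
'b' @ 4: {1,2,5}  (accept∈set)
'c' @ 5: {}  — no active states
rest 'b' ignored (set empty)
end set {} — state 1 not in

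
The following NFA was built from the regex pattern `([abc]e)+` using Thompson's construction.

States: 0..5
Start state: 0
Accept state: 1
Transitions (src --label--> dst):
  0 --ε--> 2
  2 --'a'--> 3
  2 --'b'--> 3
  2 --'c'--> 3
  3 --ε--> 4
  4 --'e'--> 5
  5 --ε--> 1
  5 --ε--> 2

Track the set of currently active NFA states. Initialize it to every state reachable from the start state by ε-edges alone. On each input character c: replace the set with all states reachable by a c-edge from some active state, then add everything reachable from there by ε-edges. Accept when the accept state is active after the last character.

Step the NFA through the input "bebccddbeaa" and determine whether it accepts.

initial (ε-close {0}): {0,2}
'b' @ 1: {3,4}
'e' @ 2: {1,2,5}  ✓accept
'b' @ 3: {3,4}
'c' @ 4: {}  — dead — no transitions
rest 'cddbeaa' ignored (set empty)
after full input: {}  (accept=1 not in)

Answer: REJECT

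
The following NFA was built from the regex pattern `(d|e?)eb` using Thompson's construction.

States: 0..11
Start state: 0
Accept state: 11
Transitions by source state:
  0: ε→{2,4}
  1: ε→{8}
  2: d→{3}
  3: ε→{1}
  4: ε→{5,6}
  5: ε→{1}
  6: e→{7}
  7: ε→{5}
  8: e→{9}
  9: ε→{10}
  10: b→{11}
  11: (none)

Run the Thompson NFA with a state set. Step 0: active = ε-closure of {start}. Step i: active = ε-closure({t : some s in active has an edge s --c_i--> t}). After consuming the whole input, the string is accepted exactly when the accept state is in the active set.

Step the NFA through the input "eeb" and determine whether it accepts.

initial (ε-close {0}): {0,1,2,4,5,6,8}
'e' @ 1: {1,5,7,8,9,10}
'e' @ 2: {9,10}
'b' @ 3: {11}  (accept∈set)
end set {11} — state 11 in

Answer: ACCEPT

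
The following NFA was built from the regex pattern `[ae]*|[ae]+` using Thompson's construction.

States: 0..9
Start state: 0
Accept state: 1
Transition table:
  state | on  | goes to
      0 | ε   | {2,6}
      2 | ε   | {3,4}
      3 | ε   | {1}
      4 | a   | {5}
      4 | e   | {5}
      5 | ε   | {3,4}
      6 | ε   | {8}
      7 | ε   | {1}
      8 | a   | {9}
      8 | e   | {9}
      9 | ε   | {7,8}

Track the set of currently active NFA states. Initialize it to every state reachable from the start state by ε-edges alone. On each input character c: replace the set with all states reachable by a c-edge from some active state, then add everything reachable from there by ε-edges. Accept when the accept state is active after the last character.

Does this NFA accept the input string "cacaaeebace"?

start: ε-closure({0}) = {0,1,2,3,4,6,8}
'c' @ 1: {}  — state set empty
rest 'acaaeebace' ignored (set empty)
end set {} — state 1 not in

Answer: REJECT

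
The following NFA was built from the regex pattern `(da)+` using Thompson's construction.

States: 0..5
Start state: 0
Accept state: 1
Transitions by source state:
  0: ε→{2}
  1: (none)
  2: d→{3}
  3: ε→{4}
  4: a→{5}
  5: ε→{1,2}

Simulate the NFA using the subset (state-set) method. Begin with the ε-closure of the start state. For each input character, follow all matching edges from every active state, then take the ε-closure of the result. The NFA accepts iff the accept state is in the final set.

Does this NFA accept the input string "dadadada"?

initial (ε-close {0}): {0,2}
'd' @ 1: {3,4}
'a' @ 2: {1,2,5}  ✓accept
'd' @ 3: {3,4}
'a' @ 4: {1,2,5}  ✓accept
'd' @ 5: {3,4}
'a' @ 6: {1,2,5}  ✓accept
'd' @ 7: {3,4}
'a' @ 8: {1,2,5}  ✓accept
end set {1,2,5} — state 1 in

Answer: ACCEPT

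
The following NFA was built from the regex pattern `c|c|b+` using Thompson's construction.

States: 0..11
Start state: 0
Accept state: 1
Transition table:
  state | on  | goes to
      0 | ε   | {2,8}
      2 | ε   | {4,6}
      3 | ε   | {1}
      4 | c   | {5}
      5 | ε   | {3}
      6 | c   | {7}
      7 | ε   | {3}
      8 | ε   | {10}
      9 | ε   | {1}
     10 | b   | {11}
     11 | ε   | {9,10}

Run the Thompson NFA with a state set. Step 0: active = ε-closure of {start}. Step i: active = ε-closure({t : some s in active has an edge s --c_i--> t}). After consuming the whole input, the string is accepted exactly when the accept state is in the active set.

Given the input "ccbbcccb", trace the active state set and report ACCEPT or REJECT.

Answer: REJECT

Steps:
initial (ε-close {0}): {0,2,4,6,8,10}
'c' @ 1: {1,3,5,7}  ✓accept
'c' @ 2: {}  — no active states
rest 'bbcccb' ignored (set empty)
end set {} — state 1 not in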